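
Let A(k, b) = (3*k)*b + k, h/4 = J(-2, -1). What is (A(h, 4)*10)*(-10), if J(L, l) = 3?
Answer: -15600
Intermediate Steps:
h = 12 (h = 4*3 = 12)
A(k, b) = k + 3*b*k (A(k, b) = 3*b*k + k = k + 3*b*k)
(A(h, 4)*10)*(-10) = ((12*(1 + 3*4))*10)*(-10) = ((12*(1 + 12))*10)*(-10) = ((12*13)*10)*(-10) = (156*10)*(-10) = 1560*(-10) = -15600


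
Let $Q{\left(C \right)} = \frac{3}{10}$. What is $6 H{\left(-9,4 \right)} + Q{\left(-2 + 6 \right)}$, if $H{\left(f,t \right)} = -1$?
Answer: $- \frac{57}{10} \approx -5.7$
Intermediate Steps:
$Q{\left(C \right)} = \frac{3}{10}$ ($Q{\left(C \right)} = 3 \cdot \frac{1}{10} = \frac{3}{10}$)
$6 H{\left(-9,4 \right)} + Q{\left(-2 + 6 \right)} = 6 \left(-1\right) + \frac{3}{10} = -6 + \frac{3}{10} = - \frac{57}{10}$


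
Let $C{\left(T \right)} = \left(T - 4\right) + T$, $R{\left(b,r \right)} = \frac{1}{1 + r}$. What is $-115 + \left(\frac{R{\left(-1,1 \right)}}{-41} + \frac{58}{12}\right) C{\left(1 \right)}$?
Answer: $- \frac{15331}{123} \approx -124.64$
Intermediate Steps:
$C{\left(T \right)} = -4 + 2 T$ ($C{\left(T \right)} = \left(-4 + T\right) + T = -4 + 2 T$)
$-115 + \left(\frac{R{\left(-1,1 \right)}}{-41} + \frac{58}{12}\right) C{\left(1 \right)} = -115 + \left(\frac{1}{\left(1 + 1\right) \left(-41\right)} + \frac{58}{12}\right) \left(-4 + 2 \cdot 1\right) = -115 + \left(\frac{1}{2} \left(- \frac{1}{41}\right) + 58 \cdot \frac{1}{12}\right) \left(-4 + 2\right) = -115 + \left(\frac{1}{2} \left(- \frac{1}{41}\right) + \frac{29}{6}\right) \left(-2\right) = -115 + \left(- \frac{1}{82} + \frac{29}{6}\right) \left(-2\right) = -115 + \frac{593}{123} \left(-2\right) = -115 - \frac{1186}{123} = - \frac{15331}{123}$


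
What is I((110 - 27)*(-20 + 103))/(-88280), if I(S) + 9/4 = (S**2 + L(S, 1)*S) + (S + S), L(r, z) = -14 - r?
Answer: 330681/353120 ≈ 0.93645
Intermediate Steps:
I(S) = -9/4 + S**2 + 2*S + S*(-14 - S) (I(S) = -9/4 + ((S**2 + (-14 - S)*S) + (S + S)) = -9/4 + ((S**2 + S*(-14 - S)) + 2*S) = -9/4 + (S**2 + 2*S + S*(-14 - S)) = -9/4 + S**2 + 2*S + S*(-14 - S))
I((110 - 27)*(-20 + 103))/(-88280) = (-9/4 - 12*(110 - 27)*(-20 + 103))/(-88280) = (-9/4 - 996*83)*(-1/88280) = (-9/4 - 12*6889)*(-1/88280) = (-9/4 - 82668)*(-1/88280) = -330681/4*(-1/88280) = 330681/353120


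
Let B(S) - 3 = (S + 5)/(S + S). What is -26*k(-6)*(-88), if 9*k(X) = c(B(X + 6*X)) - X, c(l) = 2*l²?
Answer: 29941054/3969 ≈ 7543.7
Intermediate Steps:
B(S) = 3 + (5 + S)/(2*S) (B(S) = 3 + (S + 5)/(S + S) = 3 + (5 + S)/((2*S)) = 3 + (5 + S)*(1/(2*S)) = 3 + (5 + S)/(2*S))
k(X) = -X/9 + (5 + 49*X)²/(882*X²) (k(X) = (2*((5 + 7*(X + 6*X))/(2*(X + 6*X)))² - X)/9 = (2*((5 + 7*(7*X))/(2*((7*X))))² - X)/9 = (2*((1/(7*X))*(5 + 49*X)/2)² - X)/9 = (2*((5 + 49*X)/(14*X))² - X)/9 = (2*((5 + 49*X)²/(196*X²)) - X)/9 = ((5 + 49*X)²/(98*X²) - X)/9 = (-X + (5 + 49*X)²/(98*X²))/9 = -X/9 + (5 + 49*X)²/(882*X²))
-26*k(-6)*(-88) = -26*(-⅑*(-6) + (1/882)*(5 + 49*(-6))²/(-6)²)*(-88) = -26*(⅔ + (1/882)*(1/36)*(5 - 294)²)*(-88) = -26*(⅔ + (1/882)*(1/36)*(-289)²)*(-88) = -26*(⅔ + (1/882)*(1/36)*83521)*(-88) = -26*(⅔ + 83521/31752)*(-88) = -26*104689/31752*(-88) = -1360957/15876*(-88) = 29941054/3969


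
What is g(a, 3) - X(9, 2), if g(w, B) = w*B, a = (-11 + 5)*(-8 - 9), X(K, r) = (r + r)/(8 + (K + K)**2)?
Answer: 25397/83 ≈ 305.99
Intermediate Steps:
X(K, r) = 2*r/(8 + 4*K**2) (X(K, r) = (2*r)/(8 + (2*K)**2) = (2*r)/(8 + 4*K**2) = 2*r/(8 + 4*K**2))
a = 102 (a = -6*(-17) = 102)
g(w, B) = B*w
g(a, 3) - X(9, 2) = 3*102 - 2/(2*(2 + 9**2)) = 306 - 2/(2*(2 + 81)) = 306 - 2/(2*83) = 306 - 1*1/83 = 306 - 1/83 = 25397/83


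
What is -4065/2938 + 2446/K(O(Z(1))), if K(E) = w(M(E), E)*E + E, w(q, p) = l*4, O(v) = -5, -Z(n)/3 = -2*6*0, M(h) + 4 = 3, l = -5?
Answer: 6800173/279110 ≈ 24.364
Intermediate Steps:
M(h) = -1 (M(h) = -4 + 3 = -1)
Z(n) = 0 (Z(n) = -3*(-2*6)*0 = -(-36)*0 = -3*0 = 0)
w(q, p) = -20 (w(q, p) = -5*4 = -20)
K(E) = -19*E (K(E) = -20*E + E = -19*E)
-4065/2938 + 2446/K(O(Z(1))) = -4065/2938 + 2446/((-19*(-5))) = -4065*1/2938 + 2446/95 = -4065/2938 + 2446*(1/95) = -4065/2938 + 2446/95 = 6800173/279110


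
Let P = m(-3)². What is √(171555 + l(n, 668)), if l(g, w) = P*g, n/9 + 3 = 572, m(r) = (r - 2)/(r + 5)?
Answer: √814245/2 ≈ 451.18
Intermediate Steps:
m(r) = (-2 + r)/(5 + r)
P = 25/4 (P = ((-2 - 3)/(5 - 3))² = (-5/2)² = 25/4 ≈ 6.2500)
n = 5121 (n = -27 + 9*572 = -27 + 5148 = 5121)
l(g, w) = 25*g/4
√(171555 + l(n, 668)) = √(171555 + (25/4)*5121) = √(171555 + 128025/4) = √(814245/4) = √814245/2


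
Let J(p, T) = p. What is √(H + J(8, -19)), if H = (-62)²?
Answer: 6*√107 ≈ 62.064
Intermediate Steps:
H = 3844
√(H + J(8, -19)) = √(3844 + 8) = √3852 = 6*√107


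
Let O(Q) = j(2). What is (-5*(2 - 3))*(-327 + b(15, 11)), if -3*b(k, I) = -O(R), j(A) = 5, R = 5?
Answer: -4880/3 ≈ -1626.7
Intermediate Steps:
O(Q) = 5
b(k, I) = 5/3 (b(k, I) = -(-1)*5/3 = -⅓*(-5) = 5/3)
(-5*(2 - 3))*(-327 + b(15, 11)) = (-5*(2 - 3))*(-327 + 5/3) = -5*(-1)*(-976/3) = 5*(-976/3) = -4880/3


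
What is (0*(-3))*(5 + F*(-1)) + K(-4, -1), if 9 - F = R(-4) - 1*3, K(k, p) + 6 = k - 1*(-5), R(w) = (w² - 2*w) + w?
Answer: -5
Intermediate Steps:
R(w) = w² - w
K(k, p) = -1 + k (K(k, p) = -6 + (k - 1*(-5)) = -6 + (k + 5) = -6 + (5 + k) = -1 + k)
F = -8 (F = 9 - (-4*(-1 - 4) - 1*3) = 9 - (-4*(-5) - 3) = 9 - (20 - 3) = 9 - 1*17 = 9 - 17 = -8)
(0*(-3))*(5 + F*(-1)) + K(-4, -1) = (0*(-3))*(5 - 8*(-1)) + (-1 - 4) = 0*(5 + 8) - 5 = 0*13 - 5 = 0 - 5 = -5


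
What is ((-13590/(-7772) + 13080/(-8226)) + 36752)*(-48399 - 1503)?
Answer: -1628507651450509/887951 ≈ -1.8340e+9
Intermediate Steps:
((-13590/(-7772) + 13080/(-8226)) + 36752)*(-48399 - 1503) = ((-13590*(-1/7772) + 13080*(-1/8226)) + 36752)*(-49902) = ((6795/3886 - 2180/1371) + 36752)*(-49902) = (844465/5327706 + 36752)*(-49902) = (195804695377/5327706)*(-49902) = -1628507651450509/887951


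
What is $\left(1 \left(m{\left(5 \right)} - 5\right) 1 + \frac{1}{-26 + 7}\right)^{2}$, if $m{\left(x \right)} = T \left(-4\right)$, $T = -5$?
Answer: $\frac{80656}{361} \approx 223.42$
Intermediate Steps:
$m{\left(x \right)} = 20$ ($m{\left(x \right)} = \left(-5\right) \left(-4\right) = 20$)
$\left(1 \left(m{\left(5 \right)} - 5\right) 1 + \frac{1}{-26 + 7}\right)^{2} = \left(1 \left(20 - 5\right) 1 + \frac{1}{-26 + 7}\right)^{2} = \left(1 \left(20 - 5\right) 1 + \frac{1}{-19}\right)^{2} = \left(1 \cdot 15 \cdot 1 - \frac{1}{19}\right)^{2} = \left(15 \cdot 1 - \frac{1}{19}\right)^{2} = \left(15 - \frac{1}{19}\right)^{2} = \left(\frac{284}{19}\right)^{2} = \frac{80656}{361}$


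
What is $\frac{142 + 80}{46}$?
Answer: $\frac{111}{23} \approx 4.8261$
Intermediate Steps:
$\frac{142 + 80}{46} = \frac{1}{46} \cdot 222 = \frac{111}{23}$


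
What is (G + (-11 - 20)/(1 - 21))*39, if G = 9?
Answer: 8229/20 ≈ 411.45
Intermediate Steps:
(G + (-11 - 20)/(1 - 21))*39 = (9 + (-11 - 20)/(1 - 21))*39 = (9 - 31/(-20))*39 = (9 - 31*(-1/20))*39 = (9 + 31/20)*39 = (211/20)*39 = 8229/20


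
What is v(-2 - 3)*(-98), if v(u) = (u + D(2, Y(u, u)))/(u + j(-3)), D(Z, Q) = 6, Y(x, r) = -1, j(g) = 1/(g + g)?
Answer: 588/31 ≈ 18.968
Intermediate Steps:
j(g) = 1/(2*g)
v(u) = (6 + u)/(-1/6 + u) (v(u) = (u + 6)/(u + (1/2)/(-3)) = (6 + u)/(u + (1/2)*(-1/3)) = (6 + u)/(u - 1/6) = (6 + u)/(-1/6 + u))
v(-2 - 3)*(-98) = (6*(6 + (-2 - 3))/(-1 + 6*(-2 - 3)))*(-98) = (6*(6 - 5)/(-1 + 6*(-5)))*(-98) = (6*1/(-1 - 30))*(-98) = (6*1/(-31))*(-98) = (6*(-1/31)*1)*(-98) = -6/31*(-98) = 588/31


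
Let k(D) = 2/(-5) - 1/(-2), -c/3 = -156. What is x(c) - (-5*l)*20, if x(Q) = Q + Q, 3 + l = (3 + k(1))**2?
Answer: 1597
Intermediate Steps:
c = 468 (c = -3*(-156) = 468)
k(D) = 1/10 (k(D) = 2*(-1/5) - 1*(-1/2) = -2/5 + 1/2 = 1/10)
l = 661/100 (l = -3 + (3 + 1/10)**2 = -3 + (31/10)**2 = -3 + 961/100 = 661/100 ≈ 6.6100)
x(Q) = 2*Q
x(c) - (-5*l)*20 = 2*468 - (-5*661/100)*20 = 936 - (-661)*20/20 = 936 - 1*(-661) = 936 + 661 = 1597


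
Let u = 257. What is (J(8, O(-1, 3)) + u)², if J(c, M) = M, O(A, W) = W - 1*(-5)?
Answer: 70225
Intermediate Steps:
O(A, W) = 5 + W (O(A, W) = W + 5 = 5 + W)
(J(8, O(-1, 3)) + u)² = ((5 + 3) + 257)² = (8 + 257)² = 265² = 70225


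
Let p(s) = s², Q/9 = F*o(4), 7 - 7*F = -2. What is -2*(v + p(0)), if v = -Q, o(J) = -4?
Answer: -648/7 ≈ -92.571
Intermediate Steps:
F = 9/7 (F = 1 - ⅐*(-2) = 1 + 2/7 = 9/7 ≈ 1.2857)
Q = -324/7 (Q = 9*((9/7)*(-4)) = 9*(-36/7) = -324/7 ≈ -46.286)
v = 324/7 (v = -1*(-324/7) = 324/7 ≈ 46.286)
-2*(v + p(0)) = -2*(324/7 + 0²) = -2*(324/7 + 0) = -2*324/7 = -648/7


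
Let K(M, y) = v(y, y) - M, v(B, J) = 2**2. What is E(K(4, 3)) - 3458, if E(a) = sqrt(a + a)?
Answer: -3458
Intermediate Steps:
v(B, J) = 4
K(M, y) = 4 - M
E(a) = sqrt(2)*sqrt(a) (E(a) = sqrt(2*a) = sqrt(2)*sqrt(a))
E(K(4, 3)) - 3458 = sqrt(2)*sqrt(4 - 1*4) - 3458 = sqrt(2)*sqrt(4 - 4) - 3458 = sqrt(2)*sqrt(0) - 3458 = sqrt(2)*0 - 3458 = 0 - 3458 = -3458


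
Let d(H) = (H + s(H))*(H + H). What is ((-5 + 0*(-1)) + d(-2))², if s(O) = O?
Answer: 121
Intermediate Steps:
d(H) = 4*H² (d(H) = (H + H)*(H + H) = (2*H)*(2*H) = 4*H²)
((-5 + 0*(-1)) + d(-2))² = ((-5 + 0*(-1)) + 4*(-2)²)² = ((-5 + 0) + 4*4)² = (-5 + 16)² = 11² = 121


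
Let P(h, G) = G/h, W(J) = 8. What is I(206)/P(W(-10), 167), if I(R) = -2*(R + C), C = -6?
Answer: -3200/167 ≈ -19.162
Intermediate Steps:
I(R) = 12 - 2*R (I(R) = -2*(R - 6) = -2*(-6 + R) = 12 - 2*R)
I(206)/P(W(-10), 167) = (12 - 2*206)/((167/8)) = (12 - 412)/((167*(1/8))) = -400/167/8 = -400*8/167 = -3200/167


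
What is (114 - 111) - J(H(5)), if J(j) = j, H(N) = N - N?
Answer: 3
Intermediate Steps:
H(N) = 0
(114 - 111) - J(H(5)) = (114 - 111) - 1*0 = 3 + 0 = 3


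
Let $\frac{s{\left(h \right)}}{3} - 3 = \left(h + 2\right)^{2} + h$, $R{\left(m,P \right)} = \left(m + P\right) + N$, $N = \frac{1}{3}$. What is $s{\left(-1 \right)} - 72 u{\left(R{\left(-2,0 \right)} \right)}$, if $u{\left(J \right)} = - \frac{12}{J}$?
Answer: $- \frac{2547}{5} \approx -509.4$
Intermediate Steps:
$N = \frac{1}{3} \approx 0.33333$
$R{\left(m,P \right)} = \frac{1}{3} + P + m$ ($R{\left(m,P \right)} = \left(m + P\right) + \frac{1}{3} = \left(P + m\right) + \frac{1}{3} = \frac{1}{3} + P + m$)
$s{\left(h \right)} = 9 + 3 h + 3 \left(2 + h\right)^{2}$ ($s{\left(h \right)} = 9 + 3 \left(\left(h + 2\right)^{2} + h\right) = 9 + 3 \left(\left(2 + h\right)^{2} + h\right) = 9 + 3 \left(h + \left(2 + h\right)^{2}\right) = 9 + \left(3 h + 3 \left(2 + h\right)^{2}\right) = 9 + 3 h + 3 \left(2 + h\right)^{2}$)
$s{\left(-1 \right)} - 72 u{\left(R{\left(-2,0 \right)} \right)} = \left(9 + 3 \left(-1\right) + 3 \left(2 - 1\right)^{2}\right) - 72 \left(- \frac{12}{\frac{1}{3} + 0 - 2}\right) = \left(9 - 3 + 3 \cdot 1^{2}\right) - 72 \left(- \frac{12}{- \frac{5}{3}}\right) = \left(9 - 3 + 3 \cdot 1\right) - 72 \left(\left(-12\right) \left(- \frac{3}{5}\right)\right) = \left(9 - 3 + 3\right) - \frac{2592}{5} = 9 - \frac{2592}{5} = - \frac{2547}{5}$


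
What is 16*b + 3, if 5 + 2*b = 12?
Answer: 59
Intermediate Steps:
b = 7/2 (b = -5/2 + (½)*12 = -5/2 + 6 = 7/2 ≈ 3.5000)
16*b + 3 = 16*(7/2) + 3 = 56 + 3 = 59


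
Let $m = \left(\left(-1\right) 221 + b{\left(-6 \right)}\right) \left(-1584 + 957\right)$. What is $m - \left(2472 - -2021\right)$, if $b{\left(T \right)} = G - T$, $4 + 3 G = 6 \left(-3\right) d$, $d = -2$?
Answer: $123624$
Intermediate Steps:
$G = \frac{32}{3}$ ($G = - \frac{4}{3} + \frac{6 \left(-3\right) \left(-2\right)}{3} = - \frac{4}{3} + \frac{\left(-18\right) \left(-2\right)}{3} = - \frac{4}{3} + \frac{1}{3} \cdot 36 = - \frac{4}{3} + 12 = \frac{32}{3} \approx 10.667$)
$b{\left(T \right)} = \frac{32}{3} - T$
$m = 128117$ ($m = \left(\left(-1\right) 221 + \left(\frac{32}{3} - -6\right)\right) \left(-1584 + 957\right) = \left(-221 + \left(\frac{32}{3} + 6\right)\right) \left(-627\right) = \left(-221 + \frac{50}{3}\right) \left(-627\right) = \left(- \frac{613}{3}\right) \left(-627\right) = 128117$)
$m - \left(2472 - -2021\right) = 128117 - \left(2472 - -2021\right) = 128117 - \left(2472 + 2021\right) = 128117 - 4493 = 123624$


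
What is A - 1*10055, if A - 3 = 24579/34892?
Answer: -350709805/34892 ≈ -10051.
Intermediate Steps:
A = 129255/34892 (A = 3 + 24579/34892 = 129255/34892 ≈ 3.7044)
A - 1*10055 = 129255/34892 - 1*10055 = 129255/34892 - 10055 = -350709805/34892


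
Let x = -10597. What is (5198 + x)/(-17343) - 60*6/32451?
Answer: 56319823/187599231 ≈ 0.30021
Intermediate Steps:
(5198 + x)/(-17343) - 60*6/32451 = (5198 - 10597)/(-17343) - 60*6/32451 = -5399*(-1/17343) - 360*1/32451 = 5399/17343 - 120/10817 = 56319823/187599231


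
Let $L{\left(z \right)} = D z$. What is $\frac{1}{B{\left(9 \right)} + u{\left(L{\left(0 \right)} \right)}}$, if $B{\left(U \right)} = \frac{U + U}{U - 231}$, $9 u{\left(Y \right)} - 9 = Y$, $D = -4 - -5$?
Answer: $\frac{37}{34} \approx 1.0882$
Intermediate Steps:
$D = 1$ ($D = -4 + 5 = 1$)
$L{\left(z \right)} = z$ ($L{\left(z \right)} = 1 z = z$)
$u{\left(Y \right)} = 1 + \frac{Y}{9}$
$B{\left(U \right)} = \frac{2 U}{-231 + U}$
$\frac{1}{B{\left(9 \right)} + u{\left(L{\left(0 \right)} \right)}} = \frac{1}{2 \cdot 9 \frac{1}{-231 + 9} + \left(1 + \frac{1}{9} \cdot 0\right)} = \frac{1}{2 \cdot 9 \frac{1}{-222} + \left(1 + 0\right)} = \frac{1}{2 \cdot 9 \left(- \frac{1}{222}\right) + 1} = \frac{1}{- \frac{3}{37} + 1} = \frac{1}{\frac{34}{37}} = \frac{37}{34}$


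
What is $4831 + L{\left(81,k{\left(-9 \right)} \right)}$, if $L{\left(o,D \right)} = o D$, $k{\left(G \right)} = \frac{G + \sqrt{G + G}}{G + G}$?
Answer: $\frac{9743}{2} - \frac{27 i \sqrt{2}}{2} \approx 4871.5 - 19.092 i$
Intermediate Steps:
$k{\left(G \right)} = \frac{G + \sqrt{2} \sqrt{G}}{2 G}$ ($k{\left(G \right)} = \frac{G + \sqrt{2 G}}{2 G} = \left(G + \sqrt{2} \sqrt{G}\right) \frac{1}{2 G} = \frac{G + \sqrt{2} \sqrt{G}}{2 G}$)
$L{\left(o,D \right)} = D o$
$4831 + L{\left(81,k{\left(-9 \right)} \right)} = 4831 + \left(\frac{1}{2} + \frac{\sqrt{2}}{2 \cdot 3 i}\right) 81 = 4831 + \left(\frac{1}{2} + \frac{\sqrt{2} \left(- \frac{i}{3}\right)}{2}\right) 81 = 4831 + \left(\frac{1}{2} - \frac{i \sqrt{2}}{6}\right) 81 = 4831 + \left(\frac{81}{2} - \frac{27 i \sqrt{2}}{2}\right) = \frac{9743}{2} - \frac{27 i \sqrt{2}}{2}$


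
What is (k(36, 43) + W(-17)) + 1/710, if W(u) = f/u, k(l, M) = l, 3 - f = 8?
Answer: 438087/12070 ≈ 36.296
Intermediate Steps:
f = -5 (f = 3 - 1*8 = 3 - 8 = -5)
W(u) = -5/u
(k(36, 43) + W(-17)) + 1/710 = (36 - 5/(-17)) + 1/710 = (36 - 5*(-1/17)) + 1/710 = (36 + 5/17) + 1/710 = 617/17 + 1/710 = 438087/12070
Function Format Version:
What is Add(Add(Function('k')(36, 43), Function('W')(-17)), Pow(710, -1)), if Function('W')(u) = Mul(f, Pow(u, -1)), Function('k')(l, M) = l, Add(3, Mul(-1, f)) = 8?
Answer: Rational(438087, 12070) ≈ 36.296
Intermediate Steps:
f = -5 (f = Add(3, Mul(-1, 8)) = Add(3, -8) = -5)
Function('W')(u) = Mul(-5, Pow(u, -1))
Add(Add(Function('k')(36, 43), Function('W')(-17)), Pow(710, -1)) = Add(Add(36, Mul(-5, Pow(-17, -1))), Pow(710, -1)) = Add(Add(36, Mul(-5, Rational(-1, 17))), Rational(1, 710)) = Add(Add(36, Rational(5, 17)), Rational(1, 710)) = Add(Rational(617, 17), Rational(1, 710)) = Rational(438087, 12070)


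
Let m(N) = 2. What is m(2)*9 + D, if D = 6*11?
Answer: 84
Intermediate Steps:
D = 66
m(2)*9 + D = 2*9 + 66 = 18 + 66 = 84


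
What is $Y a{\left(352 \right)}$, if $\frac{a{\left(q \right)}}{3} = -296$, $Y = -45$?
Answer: $39960$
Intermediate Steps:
$a{\left(q \right)} = -888$ ($a{\left(q \right)} = 3 \left(-296\right) = -888$)
$Y a{\left(352 \right)} = \left(-45\right) \left(-888\right) = 39960$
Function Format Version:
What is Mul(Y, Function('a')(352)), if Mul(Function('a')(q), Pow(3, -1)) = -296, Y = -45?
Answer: 39960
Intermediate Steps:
Function('a')(q) = -888 (Function('a')(q) = Mul(3, -296) = -888)
Mul(Y, Function('a')(352)) = Mul(-45, -888) = 39960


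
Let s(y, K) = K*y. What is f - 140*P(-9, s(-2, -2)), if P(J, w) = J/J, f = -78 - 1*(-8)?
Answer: -210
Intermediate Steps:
f = -70 (f = -78 + 8 = -70)
P(J, w) = 1
f - 140*P(-9, s(-2, -2)) = -70 - 140*1 = -70 - 140 = -210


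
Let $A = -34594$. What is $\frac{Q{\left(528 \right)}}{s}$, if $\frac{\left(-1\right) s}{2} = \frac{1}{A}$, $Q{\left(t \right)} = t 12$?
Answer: $109593792$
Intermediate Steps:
$Q{\left(t \right)} = 12 t$
$s = \frac{1}{17297}$ ($s = - \frac{2}{-34594} = \left(-2\right) \left(- \frac{1}{34594}\right) = \frac{1}{17297} \approx 5.7813 \cdot 10^{-5}$)
$\frac{Q{\left(528 \right)}}{s} = 12 \cdot 528 \frac{1}{\frac{1}{17297}} = 6336 \cdot 17297 = 109593792$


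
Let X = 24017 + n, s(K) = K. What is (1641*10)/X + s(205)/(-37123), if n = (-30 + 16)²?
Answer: 201408255/299619733 ≈ 0.67221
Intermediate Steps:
n = 196 (n = (-14)² = 196)
X = 24213 (X = 24017 + 196 = 24213)
(1641*10)/X + s(205)/(-37123) = (1641*10)/24213 + 205/(-37123) = 16410*(1/24213) + 205*(-1/37123) = 5470/8071 - 205/37123 = 201408255/299619733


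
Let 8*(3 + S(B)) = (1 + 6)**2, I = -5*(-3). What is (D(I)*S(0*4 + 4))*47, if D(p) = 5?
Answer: 5875/8 ≈ 734.38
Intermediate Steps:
I = 15
S(B) = 25/8 (S(B) = -3 + (1 + 6)**2/8 = -3 + (1/8)*7**2 = -3 + (1/8)*49 = -3 + 49/8 = 25/8)
(D(I)*S(0*4 + 4))*47 = (5*(25/8))*47 = (125/8)*47 = 5875/8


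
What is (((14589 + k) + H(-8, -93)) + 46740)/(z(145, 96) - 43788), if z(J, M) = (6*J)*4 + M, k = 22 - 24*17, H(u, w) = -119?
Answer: -15206/10053 ≈ -1.5126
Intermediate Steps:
k = -386 (k = 22 - 408 = -386)
z(J, M) = M + 24*J (z(J, M) = 24*J + M = M + 24*J)
(((14589 + k) + H(-8, -93)) + 46740)/(z(145, 96) - 43788) = (((14589 - 386) - 119) + 46740)/((96 + 24*145) - 43788) = ((14203 - 119) + 46740)/((96 + 3480) - 43788) = (14084 + 46740)/(3576 - 43788) = 60824/(-40212) = 60824*(-1/40212) = -15206/10053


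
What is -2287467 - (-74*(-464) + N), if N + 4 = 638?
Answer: -2322437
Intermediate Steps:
N = 634 (N = -4 + 638 = 634)
-2287467 - (-74*(-464) + N) = -2287467 - (-74*(-464) + 634) = -2287467 - (34336 + 634) = -2287467 - 1*34970 = -2287467 - 34970 = -2322437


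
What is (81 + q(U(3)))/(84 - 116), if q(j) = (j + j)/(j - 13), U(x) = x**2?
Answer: -153/64 ≈ -2.3906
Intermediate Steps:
q(j) = 2*j/(-13 + j) (q(j) = (2*j)/(-13 + j) = 2*j/(-13 + j))
(81 + q(U(3)))/(84 - 116) = (81 + 2*3**2/(-13 + 3**2))/(84 - 116) = (81 + 2*9/(-13 + 9))/(-32) = (81 + 2*9/(-4))*(-1/32) = (81 + 2*9*(-1/4))*(-1/32) = (81 - 9/2)*(-1/32) = (153/2)*(-1/32) = -153/64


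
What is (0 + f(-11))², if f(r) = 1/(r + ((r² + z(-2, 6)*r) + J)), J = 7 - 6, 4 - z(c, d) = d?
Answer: 1/17689 ≈ 5.6532e-5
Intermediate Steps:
z(c, d) = 4 - d
J = 1
f(r) = 1/(1 + r² - r) (f(r) = 1/(r + ((r² + (4 - 1*6)*r) + 1)) = 1/(r + ((r² + (4 - 6)*r) + 1)) = 1/(r + ((r² - 2*r) + 1)) = 1/(r + (1 + r² - 2*r)) = 1/(1 + r² - r))
(0 + f(-11))² = (0 + 1/(1 + (-11)² - 1*(-11)))² = (0 + 1/(1 + 121 + 11))² = (0 + 1/133)² = (1/133)² = 1/17689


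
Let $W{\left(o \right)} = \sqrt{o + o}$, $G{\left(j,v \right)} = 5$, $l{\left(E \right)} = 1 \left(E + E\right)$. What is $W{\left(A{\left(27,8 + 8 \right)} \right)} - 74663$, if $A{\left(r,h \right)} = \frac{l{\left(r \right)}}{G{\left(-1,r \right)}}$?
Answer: $-74663 + \frac{6 \sqrt{15}}{5} \approx -74658.0$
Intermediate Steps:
$l{\left(E \right)} = 2 E$ ($l{\left(E \right)} = 1 \cdot 2 E = 2 E$)
$A{\left(r,h \right)} = \frac{2 r}{5}$
$W{\left(o \right)} = \sqrt{2} \sqrt{o}$ ($W{\left(o \right)} = \sqrt{2 o} = \sqrt{2} \sqrt{o}$)
$W{\left(A{\left(27,8 + 8 \right)} \right)} - 74663 = \sqrt{2} \sqrt{\frac{2}{5} \cdot 27} - 74663 = \sqrt{2} \sqrt{\frac{54}{5}} - 74663 = \sqrt{2} \frac{3 \sqrt{30}}{5} - 74663 = \frac{6 \sqrt{15}}{5} - 74663 = -74663 + \frac{6 \sqrt{15}}{5}$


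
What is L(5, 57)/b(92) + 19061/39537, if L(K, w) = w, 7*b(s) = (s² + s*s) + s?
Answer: 14791021/29257380 ≈ 0.50555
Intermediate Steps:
b(s) = s/7 + 2*s²/7 (b(s) = ((s² + s*s) + s)/7 = ((s² + s²) + s)/7 = (2*s² + s)/7 = (s + 2*s²)/7 = s/7 + 2*s²/7)
L(5, 57)/b(92) + 19061/39537 = 57/(((⅐)*92*(1 + 2*92))) + 19061/39537 = 57/(((⅐)*92*(1 + 184))) + 19061*(1/39537) = 57/(((⅐)*92*185)) + 19061/39537 = 57/(17020/7) + 19061/39537 = 57*(7/17020) + 19061/39537 = 399/17020 + 19061/39537 = 14791021/29257380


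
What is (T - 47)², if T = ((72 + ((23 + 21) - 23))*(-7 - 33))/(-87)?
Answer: 15129/841 ≈ 17.989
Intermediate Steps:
T = 1240/29 (T = ((72 + (44 - 23))*(-40))*(-1/87) = ((72 + 21)*(-40))*(-1/87) = (93*(-40))*(-1/87) = -3720*(-1/87) = 1240/29 ≈ 42.759)
(T - 47)² = (1240/29 - 47)² = (-123/29)² = 15129/841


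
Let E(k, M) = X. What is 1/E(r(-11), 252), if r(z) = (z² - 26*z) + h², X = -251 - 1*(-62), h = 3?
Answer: -1/189 ≈ -0.0052910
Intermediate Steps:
X = -189 (X = -251 + 62 = -189)
r(z) = 9 + z² - 26*z (r(z) = (z² - 26*z) + 3² = (z² - 26*z) + 9 = 9 + z² - 26*z)
E(k, M) = -189
1/E(r(-11), 252) = 1/(-189) = -1/189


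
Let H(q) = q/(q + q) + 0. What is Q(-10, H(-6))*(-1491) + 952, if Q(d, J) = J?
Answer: 413/2 ≈ 206.50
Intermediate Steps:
H(q) = ½ (H(q) = q/((2*q)) + 0 = (1/(2*q))*q + 0 = ½ + 0 = ½)
Q(-10, H(-6))*(-1491) + 952 = (½)*(-1491) + 952 = -1491/2 + 952 = 413/2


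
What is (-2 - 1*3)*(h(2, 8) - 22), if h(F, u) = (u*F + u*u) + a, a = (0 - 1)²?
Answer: -295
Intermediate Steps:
a = 1 (a = (-1)² = 1)
h(F, u) = 1 + u² + F*u (h(F, u) = (u*F + u*u) + 1 = (F*u + u²) + 1 = (u² + F*u) + 1 = 1 + u² + F*u)
(-2 - 1*3)*(h(2, 8) - 22) = (-2 - 1*3)*((1 + 8² + 2*8) - 22) = (-2 - 3)*((1 + 64 + 16) - 22) = -5*(81 - 22) = -5*59 = -295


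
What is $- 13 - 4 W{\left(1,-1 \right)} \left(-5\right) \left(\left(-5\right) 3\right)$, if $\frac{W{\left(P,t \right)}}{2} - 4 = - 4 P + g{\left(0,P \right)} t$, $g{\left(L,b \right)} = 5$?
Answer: $-39000$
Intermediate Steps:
$W{\left(P,t \right)} = 8 - 8 P + 10 t$ ($W{\left(P,t \right)} = 8 + 2 \left(- 4 P + 5 t\right) = 8 - \left(- 10 t + 8 P\right) = 8 - 8 P + 10 t$)
$- 13 - 4 W{\left(1,-1 \right)} \left(-5\right) \left(\left(-5\right) 3\right) = - 13 - 4 \left(8 - 8 + 10 \left(-1\right)\right) \left(-5\right) \left(\left(-5\right) 3\right) = - 13 - 4 \left(8 - 8 - 10\right) \left(-5\right) \left(-15\right) = - 13 \left(-4\right) \left(-10\right) \left(-5\right) \left(-15\right) = - 13 \cdot 40 \left(-5\right) \left(-15\right) = \left(-13\right) \left(-200\right) \left(-15\right) = 2600 \left(-15\right) = -39000$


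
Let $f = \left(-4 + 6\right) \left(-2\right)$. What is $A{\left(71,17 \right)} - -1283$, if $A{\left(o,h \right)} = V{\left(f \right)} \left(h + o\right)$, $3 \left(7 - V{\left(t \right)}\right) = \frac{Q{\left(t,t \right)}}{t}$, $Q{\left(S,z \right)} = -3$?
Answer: $1877$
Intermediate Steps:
$f = -4$ ($f = 2 \left(-2\right) = -4$)
$V{\left(t \right)} = 7 + \frac{1}{t}$ ($V{\left(t \right)} = 7 - \frac{\left(-3\right) \frac{1}{t}}{3} = 7 + \frac{1}{t}$)
$A{\left(o,h \right)} = \frac{27 h}{4} + \frac{27 o}{4}$ ($A{\left(o,h \right)} = \left(7 + \frac{1}{-4}\right) \left(h + o\right) = \left(7 - \frac{1}{4}\right) \left(h + o\right) = \frac{27 \left(h + o\right)}{4} = \frac{27 h}{4} + \frac{27 o}{4}$)
$A{\left(71,17 \right)} - -1283 = \left(\frac{27}{4} \cdot 17 + \frac{27}{4} \cdot 71\right) - -1283 = \left(\frac{459}{4} + \frac{1917}{4}\right) + 1283 = 594 + 1283 = 1877$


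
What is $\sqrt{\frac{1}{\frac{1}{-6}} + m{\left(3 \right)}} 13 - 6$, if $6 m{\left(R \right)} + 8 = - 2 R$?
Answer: $-6 + \frac{65 i \sqrt{3}}{3} \approx -6.0 + 37.528 i$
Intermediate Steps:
$m{\left(R \right)} = - \frac{4}{3} - \frac{R}{3}$ ($m{\left(R \right)} = - \frac{4}{3} + \frac{\left(-2\right) R}{6} = - \frac{4}{3} - \frac{R}{3}$)
$\sqrt{\frac{1}{\frac{1}{-6}} + m{\left(3 \right)}} 13 - 6 = \sqrt{\frac{1}{\frac{1}{-6}} - \frac{7}{3}} \cdot 13 - 6 = \sqrt{\frac{1}{- \frac{1}{6}} - \frac{7}{3}} \cdot 13 - 6 = \sqrt{-6 - \frac{7}{3}} \cdot 13 - 6 = \sqrt{- \frac{25}{3}} \cdot 13 - 6 = \frac{5 i \sqrt{3}}{3} \cdot 13 - 6 = \frac{65 i \sqrt{3}}{3} - 6 = -6 + \frac{65 i \sqrt{3}}{3}$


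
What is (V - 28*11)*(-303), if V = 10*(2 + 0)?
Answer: 87264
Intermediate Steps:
V = 20 (V = 10*2 = 20)
(V - 28*11)*(-303) = (20 - 28*11)*(-303) = (20 - 308)*(-303) = -288*(-303) = 87264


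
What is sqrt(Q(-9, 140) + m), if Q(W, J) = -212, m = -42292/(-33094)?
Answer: I*sqrt(57696377446)/16547 ≈ 14.516*I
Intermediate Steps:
m = 21146/16547 (m = -42292*(-1/33094) = 21146/16547 ≈ 1.2779)
sqrt(Q(-9, 140) + m) = sqrt(-212 + 21146/16547) = sqrt(-3486818/16547) = I*sqrt(57696377446)/16547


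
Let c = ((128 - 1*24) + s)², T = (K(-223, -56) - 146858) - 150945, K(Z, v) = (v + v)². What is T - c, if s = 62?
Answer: -312815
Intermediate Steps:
K(Z, v) = 4*v² (K(Z, v) = (2*v)² = 4*v²)
T = -285259 (T = (4*(-56)² - 146858) - 150945 = (4*3136 - 146858) - 150945 = (12544 - 146858) - 150945 = -134314 - 150945 = -285259)
c = 27556 (c = ((128 - 1*24) + 62)² = ((128 - 24) + 62)² = (104 + 62)² = 166² = 27556)
T - c = -285259 - 1*27556 = -285259 - 27556 = -312815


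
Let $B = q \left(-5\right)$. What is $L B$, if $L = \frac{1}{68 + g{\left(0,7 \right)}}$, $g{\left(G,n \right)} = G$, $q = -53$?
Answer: $\frac{265}{68} \approx 3.8971$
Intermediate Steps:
$L = \frac{1}{68}$ ($L = \frac{1}{68 + 0} = \frac{1}{68} \approx 0.014706$)
$B = 265$ ($B = \left(-53\right) \left(-5\right) = 265$)
$L B = \frac{1}{68} \cdot 265 = \frac{265}{68}$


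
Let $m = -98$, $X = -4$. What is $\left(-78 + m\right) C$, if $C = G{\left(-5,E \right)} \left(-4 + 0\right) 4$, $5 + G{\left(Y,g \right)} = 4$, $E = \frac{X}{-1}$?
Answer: $-2816$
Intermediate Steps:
$E = 4$ ($E = - \frac{4}{-1} = \left(-4\right) \left(-1\right) = 4$)
$G{\left(Y,g \right)} = -1$ ($G{\left(Y,g \right)} = -5 + 4 = -1$)
$C = 16$ ($C = - \left(-4 + 0\right) 4 = - \left(-4\right) 4 = \left(-1\right) \left(-16\right) = 16$)
$\left(-78 + m\right) C = \left(-78 - 98\right) 16 = \left(-176\right) 16 = -2816$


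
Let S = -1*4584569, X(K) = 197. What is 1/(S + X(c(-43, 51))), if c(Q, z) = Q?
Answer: -1/4584372 ≈ -2.1813e-7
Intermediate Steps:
S = -4584569
1/(S + X(c(-43, 51))) = 1/(-4584569 + 197) = 1/(-4584372) = -1/4584372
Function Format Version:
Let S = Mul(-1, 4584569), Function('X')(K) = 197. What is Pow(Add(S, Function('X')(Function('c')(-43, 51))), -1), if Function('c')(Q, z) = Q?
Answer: Rational(-1, 4584372) ≈ -2.1813e-7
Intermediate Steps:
S = -4584569
Pow(Add(S, Function('X')(Function('c')(-43, 51))), -1) = Pow(Add(-4584569, 197), -1) = Pow(-4584372, -1) = Rational(-1, 4584372)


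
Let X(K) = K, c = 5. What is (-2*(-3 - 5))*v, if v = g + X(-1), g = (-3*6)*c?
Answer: -1456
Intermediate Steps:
g = -90 (g = -3*6*5 = -18*5 = -90)
v = -91 (v = -90 - 1 = -91)
(-2*(-3 - 5))*v = -2*(-3 - 5)*(-91) = -2*(-8)*(-91) = 16*(-91) = -1456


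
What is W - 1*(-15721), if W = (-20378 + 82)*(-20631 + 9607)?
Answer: 223758825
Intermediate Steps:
W = 223743104 (W = -20296*(-11024) = 223743104)
W - 1*(-15721) = 223743104 - 1*(-15721) = 223743104 + 15721 = 223758825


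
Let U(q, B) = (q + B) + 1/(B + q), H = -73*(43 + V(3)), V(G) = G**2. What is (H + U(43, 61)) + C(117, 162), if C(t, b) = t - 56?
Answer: -377623/104 ≈ -3631.0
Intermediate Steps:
C(t, b) = -56 + t
H = -3796 (H = -73*(43 + 3**2) = -73*(43 + 9) = -73*52 = -3796)
U(q, B) = B + q + 1/(B + q) (U(q, B) = (B + q) + 1/(B + q) = B + q + 1/(B + q))
(H + U(43, 61)) + C(117, 162) = (-3796 + (1 + 61**2 + 43**2 + 2*61*43)/(61 + 43)) + (-56 + 117) = (-3796 + (1 + 3721 + 1849 + 5246)/104) + 61 = (-3796 + (1/104)*10817) + 61 = (-3796 + 10817/104) + 61 = -383967/104 + 61 = -377623/104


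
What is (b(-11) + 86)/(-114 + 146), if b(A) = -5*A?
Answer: 141/32 ≈ 4.4063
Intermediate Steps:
(b(-11) + 86)/(-114 + 146) = (-5*(-11) + 86)/(-114 + 146) = (55 + 86)/32 = 141*(1/32) = 141/32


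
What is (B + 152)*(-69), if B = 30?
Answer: -12558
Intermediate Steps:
(B + 152)*(-69) = (30 + 152)*(-69) = 182*(-69) = -12558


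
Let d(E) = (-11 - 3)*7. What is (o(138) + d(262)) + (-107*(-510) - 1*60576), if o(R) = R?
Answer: -5966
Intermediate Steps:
d(E) = -98 (d(E) = -14*7 = -98)
(o(138) + d(262)) + (-107*(-510) - 1*60576) = (138 - 98) + (-107*(-510) - 1*60576) = 40 + (54570 - 60576) = 40 - 6006 = -5966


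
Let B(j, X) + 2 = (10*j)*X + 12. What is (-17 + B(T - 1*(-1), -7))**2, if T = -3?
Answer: 17689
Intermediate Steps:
B(j, X) = 10 + 10*X*j (B(j, X) = -2 + ((10*j)*X + 12) = -2 + (10*X*j + 12) = -2 + (12 + 10*X*j) = 10 + 10*X*j)
(-17 + B(T - 1*(-1), -7))**2 = (-17 + (10 + 10*(-7)*(-3 - 1*(-1))))**2 = (-17 + (10 + 10*(-7)*(-3 + 1)))**2 = (-17 + (10 + 10*(-7)*(-2)))**2 = (-17 + (10 + 140))**2 = (-17 + 150)**2 = 133**2 = 17689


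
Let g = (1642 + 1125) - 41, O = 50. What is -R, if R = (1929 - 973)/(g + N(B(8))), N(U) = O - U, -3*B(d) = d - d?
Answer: -239/694 ≈ -0.34438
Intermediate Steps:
B(d) = 0 (B(d) = -(d - d)/3 = -⅓*0 = 0)
N(U) = 50 - U
g = 2726 (g = 2767 - 41 = 2726)
R = 239/694 (R = (1929 - 973)/(2726 + (50 - 1*0)) = 956/(2726 + (50 + 0)) = 956/(2726 + 50) = 956/2776 = 956*(1/2776) = 239/694 ≈ 0.34438)
-R = -1*239/694 = -239/694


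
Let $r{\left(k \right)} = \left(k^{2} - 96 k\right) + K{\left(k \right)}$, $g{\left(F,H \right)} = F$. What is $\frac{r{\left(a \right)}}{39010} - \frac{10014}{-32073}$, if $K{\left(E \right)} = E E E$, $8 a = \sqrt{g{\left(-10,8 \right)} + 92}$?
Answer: $\frac{4167330491}{13345789120} - \frac{3031 \sqrt{82}}{9986560} \approx 0.30951$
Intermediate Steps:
$a = \frac{\sqrt{82}}{8}$ ($a = \frac{\sqrt{-10 + 92}}{8} = \frac{\sqrt{82}}{8} \approx 1.1319$)
$K{\left(E \right)} = E^{3}$ ($K{\left(E \right)} = E^{2} E = E^{3}$)
$r{\left(k \right)} = k^{2} + k^{3} - 96 k$ ($r{\left(k \right)} = \left(k^{2} - 96 k\right) + k^{3} = k^{2} + k^{3} - 96 k$)
$\frac{r{\left(a \right)}}{39010} - \frac{10014}{-32073} = \frac{\frac{\sqrt{82}}{8} \left(-96 + \frac{\sqrt{82}}{8} + \left(\frac{\sqrt{82}}{8}\right)^{2}\right)}{39010} - \frac{10014}{-32073} = \frac{\sqrt{82}}{8} \left(-96 + \frac{\sqrt{82}}{8} + \frac{41}{32}\right) \frac{1}{39010} - - \frac{3338}{10691} = \frac{\sqrt{82}}{8} \left(- \frac{3031}{32} + \frac{\sqrt{82}}{8}\right) \frac{1}{39010} + \frac{3338}{10691} = \frac{\sqrt{82} \left(- \frac{3031}{32} + \frac{\sqrt{82}}{8}\right)}{8} \cdot \frac{1}{39010} + \frac{3338}{10691} = \frac{\sqrt{82} \left(- \frac{3031}{32} + \frac{\sqrt{82}}{8}\right)}{312080} + \frac{3338}{10691} = \frac{3338}{10691} + \frac{\sqrt{82} \left(- \frac{3031}{32} + \frac{\sqrt{82}}{8}\right)}{312080}$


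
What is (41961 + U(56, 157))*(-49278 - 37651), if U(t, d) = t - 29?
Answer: -3649974852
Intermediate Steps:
U(t, d) = -29 + t
(41961 + U(56, 157))*(-49278 - 37651) = (41961 + (-29 + 56))*(-49278 - 37651) = (41961 + 27)*(-86929) = 41988*(-86929) = -3649974852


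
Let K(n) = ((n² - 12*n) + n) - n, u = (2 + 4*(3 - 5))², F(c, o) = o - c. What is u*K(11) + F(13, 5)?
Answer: -404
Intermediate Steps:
u = 36 (u = (2 + 4*(-2))² = (2 - 8)² = (-6)² = 36)
K(n) = n² - 12*n (K(n) = (n² - 11*n) - n = n² - 12*n)
u*K(11) + F(13, 5) = 36*(11*(-12 + 11)) + (5 - 1*13) = 36*(11*(-1)) + (5 - 13) = 36*(-11) - 8 = -396 - 8 = -404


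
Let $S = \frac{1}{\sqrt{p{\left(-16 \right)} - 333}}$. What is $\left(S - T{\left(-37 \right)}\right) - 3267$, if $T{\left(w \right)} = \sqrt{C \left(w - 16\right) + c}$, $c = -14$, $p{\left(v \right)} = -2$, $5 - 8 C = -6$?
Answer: $-3267 - \frac{i \sqrt{1390}}{4} - \frac{i \sqrt{335}}{335} \approx -3267.0 - 9.3753 i$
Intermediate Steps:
$C = \frac{11}{8}$ ($C = \frac{5}{8} - - \frac{3}{4} = \frac{5}{8} + \frac{3}{4} = \frac{11}{8} \approx 1.375$)
$T{\left(w \right)} = \sqrt{-36 + \frac{11 w}{8}}$ ($T{\left(w \right)} = \sqrt{\frac{11 \left(w - 16\right)}{8} - 14} = \sqrt{\frac{11 \left(-16 + w\right)}{8} - 14} = \sqrt{\left(-22 + \frac{11 w}{8}\right) - 14} = \sqrt{-36 + \frac{11 w}{8}}$)
$S = - \frac{i \sqrt{335}}{335}$ ($S = \frac{1}{\sqrt{-2 - 333}} = \frac{1}{\sqrt{-335}} = \frac{1}{i \sqrt{335}} = - \frac{i \sqrt{335}}{335} \approx - 0.054636 i$)
$\left(S - T{\left(-37 \right)}\right) - 3267 = \left(- \frac{i \sqrt{335}}{335} - \frac{\sqrt{-576 + 22 \left(-37\right)}}{4}\right) - 3267 = \left(- \frac{i \sqrt{335}}{335} - \frac{\sqrt{-576 - 814}}{4}\right) - 3267 = \left(- \frac{i \sqrt{335}}{335} - \frac{\sqrt{-1390}}{4}\right) - 3267 = \left(- \frac{i \sqrt{335}}{335} - \frac{i \sqrt{1390}}{4}\right) - 3267 = \left(- \frac{i \sqrt{1390}}{4} - \frac{i \sqrt{335}}{335}\right) - 3267 = -3267 - \frac{i \sqrt{1390}}{4} - \frac{i \sqrt{335}}{335}$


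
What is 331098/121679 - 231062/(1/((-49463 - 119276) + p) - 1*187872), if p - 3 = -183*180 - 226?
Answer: 18235674879456806/4615495284343055 ≈ 3.9510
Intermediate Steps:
p = -33163 (p = 3 + (-183*180 - 226) = 3 + (-32940 - 226) = 3 - 33166 = -33163)
331098/121679 - 231062/(1/((-49463 - 119276) + p) - 1*187872) = 331098/121679 - 231062/(1/((-49463 - 119276) - 33163) - 1*187872) = 331098*(1/121679) - 231062/(1/(-168739 - 33163) - 187872) = 331098/121679 - 231062/(1/(-201902) - 187872) = 331098/121679 - 231062/(-1/201902 - 187872) = 331098/121679 - 231062/(-37931732545/201902) = 331098/121679 - 231062*(-201902/37931732545) = 331098/121679 + 46651879924/37931732545 = 18235674879456806/4615495284343055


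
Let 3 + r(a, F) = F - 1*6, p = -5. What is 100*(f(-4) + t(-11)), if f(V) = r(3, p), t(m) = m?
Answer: -2500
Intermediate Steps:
r(a, F) = -9 + F (r(a, F) = -3 + (F - 1*6) = -3 + (F - 6) = -3 + (-6 + F) = -9 + F)
f(V) = -14 (f(V) = -9 - 5 = -14)
100*(f(-4) + t(-11)) = 100*(-14 - 11) = 100*(-25) = -2500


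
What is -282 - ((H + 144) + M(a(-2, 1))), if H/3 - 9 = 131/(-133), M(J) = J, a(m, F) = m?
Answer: -59590/133 ≈ -448.04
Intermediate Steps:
H = 3198/133 (H = 27 + 3*(131/(-133)) = 27 + 3*(131*(-1/133)) = 27 + 3*(-131/133) = 27 - 393/133 = 3198/133 ≈ 24.045)
-282 - ((H + 144) + M(a(-2, 1))) = -282 - ((3198/133 + 144) - 2) = -282 - (22350/133 - 2) = -282 - 1*22084/133 = -282 - 22084/133 = -59590/133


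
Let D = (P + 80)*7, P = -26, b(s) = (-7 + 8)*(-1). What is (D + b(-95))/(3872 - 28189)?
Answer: -377/24317 ≈ -0.015504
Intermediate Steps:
b(s) = -1 (b(s) = 1*(-1) = -1)
D = 378 (D = (-26 + 80)*7 = 54*7 = 378)
(D + b(-95))/(3872 - 28189) = (378 - 1)/(3872 - 28189) = 377/(-24317) = 377*(-1/24317) = -377/24317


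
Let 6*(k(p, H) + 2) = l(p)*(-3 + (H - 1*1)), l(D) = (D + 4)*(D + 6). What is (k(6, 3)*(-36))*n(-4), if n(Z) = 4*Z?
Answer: -12672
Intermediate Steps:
l(D) = (4 + D)*(6 + D)
k(p, H) = -2 + (-4 + H)*(24 + p**2 + 10*p)/6 (k(p, H) = -2 + ((24 + p**2 + 10*p)*(-3 + (H - 1*1)))/6 = -2 + ((24 + p**2 + 10*p)*(-3 + (H - 1)))/6 = -2 + ((24 + p**2 + 10*p)*(-3 + (-1 + H)))/6 = -2 + ((24 + p**2 + 10*p)*(-4 + H))/6 = -2 + ((-4 + H)*(24 + p**2 + 10*p))/6 = -2 + (-4 + H)*(24 + p**2 + 10*p)/6)
(k(6, 3)*(-36))*n(-4) = ((-18 - 20/3*6 - 2/3*6**2 + (1/6)*3*(24 + 6**2 + 10*6))*(-36))*(4*(-4)) = ((-18 - 40 - 2/3*36 + (1/6)*3*(24 + 36 + 60))*(-36))*(-16) = ((-18 - 40 - 24 + (1/6)*3*120)*(-36))*(-16) = ((-18 - 40 - 24 + 60)*(-36))*(-16) = -22*(-36)*(-16) = 792*(-16) = -12672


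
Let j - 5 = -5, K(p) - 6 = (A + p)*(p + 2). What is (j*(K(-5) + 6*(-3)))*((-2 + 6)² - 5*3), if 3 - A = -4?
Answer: 0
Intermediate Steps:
A = 7 (A = 3 - 1*(-4) = 3 + 4 = 7)
K(p) = 6 + (2 + p)*(7 + p) (K(p) = 6 + (7 + p)*(p + 2) = 6 + (7 + p)*(2 + p) = 6 + (2 + p)*(7 + p))
j = 0 (j = 5 - 5 = 0)
(j*(K(-5) + 6*(-3)))*((-2 + 6)² - 5*3) = (0*((20 + (-5)² + 9*(-5)) + 6*(-3)))*((-2 + 6)² - 5*3) = (0*((20 + 25 - 45) - 18))*(4² - 15) = (0*(0 - 18))*(16 - 15) = (0*(-18))*1 = 0*1 = 0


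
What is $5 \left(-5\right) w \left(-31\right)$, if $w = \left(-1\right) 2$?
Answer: $-1550$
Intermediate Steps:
$w = -2$
$5 \left(-5\right) w \left(-31\right) = 5 \left(-5\right) \left(-2\right) \left(-31\right) = \left(-25\right) \left(-2\right) \left(-31\right) = 50 \left(-31\right) = -1550$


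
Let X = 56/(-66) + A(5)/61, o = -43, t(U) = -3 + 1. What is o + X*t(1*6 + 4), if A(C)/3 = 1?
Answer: -83341/2013 ≈ -41.401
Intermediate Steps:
t(U) = -2
A(C) = 3 (A(C) = 3*1 = 3)
X = -1609/2013 (X = 56/(-66) + 3/61 = 56*(-1/66) + 3*(1/61) = -28/33 + 3/61 = -1609/2013 ≈ -0.79930)
o + X*t(1*6 + 4) = -43 - 1609/2013*(-2) = -43 + 3218/2013 = -83341/2013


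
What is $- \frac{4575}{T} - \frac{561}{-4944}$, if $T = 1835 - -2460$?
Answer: $- \frac{1347287}{1415632} \approx -0.95172$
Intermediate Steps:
$T = 4295$ ($T = 1835 + 2460 = 4295$)
$- \frac{4575}{T} - \frac{561}{-4944} = - \frac{4575}{4295} - \frac{561}{-4944} = \left(-4575\right) \frac{1}{4295} - - \frac{187}{1648} = - \frac{915}{859} + \frac{187}{1648} = - \frac{1347287}{1415632}$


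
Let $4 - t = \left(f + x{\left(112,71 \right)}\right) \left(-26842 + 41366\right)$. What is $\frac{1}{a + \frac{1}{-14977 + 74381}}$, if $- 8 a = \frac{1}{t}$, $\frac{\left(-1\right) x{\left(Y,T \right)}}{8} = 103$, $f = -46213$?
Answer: $\frac{81165513892736}{1366315933} \approx 59405.0$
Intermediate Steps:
$x{\left(Y,T \right)} = -824$ ($x{\left(Y,T \right)} = \left(-8\right) 103 = -824$)
$t = 683165392$ ($t = 4 - \left(-46213 - 824\right) \left(-26842 + 41366\right) = 4 - \left(-47037\right) 14524 = 4 - -683165388 = 4 + 683165388 = 683165392$)
$a = - \frac{1}{5465323136}$ ($a = - \frac{1}{8 \cdot 683165392} = \left(- \frac{1}{8}\right) \frac{1}{683165392} = - \frac{1}{5465323136} \approx -1.8297 \cdot 10^{-10}$)
$\frac{1}{a + \frac{1}{-14977 + 74381}} = \frac{1}{- \frac{1}{5465323136} + \frac{1}{-14977 + 74381}} = \frac{1}{- \frac{1}{5465323136} + \frac{1}{59404}} = \frac{1}{\frac{1366315933}{81165513892736}} = \frac{81165513892736}{1366315933}$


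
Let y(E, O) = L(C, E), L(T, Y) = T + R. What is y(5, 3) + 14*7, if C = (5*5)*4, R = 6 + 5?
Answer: 209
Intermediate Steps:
R = 11
C = 100 (C = 25*4 = 100)
L(T, Y) = 11 + T (L(T, Y) = T + 11 = 11 + T)
y(E, O) = 111 (y(E, O) = 11 + 100 = 111)
y(5, 3) + 14*7 = 111 + 14*7 = 111 + 98 = 209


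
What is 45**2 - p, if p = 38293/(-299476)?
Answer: 606477193/299476 ≈ 2025.1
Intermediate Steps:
p = -38293/299476 (p = 38293*(-1/299476) = -38293/299476 ≈ -0.12787)
45**2 - p = 45**2 - 1*(-38293/299476) = 2025 + 38293/299476 = 606477193/299476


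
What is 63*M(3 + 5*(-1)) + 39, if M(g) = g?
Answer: -87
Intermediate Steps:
63*M(3 + 5*(-1)) + 39 = 63*(3 + 5*(-1)) + 39 = 63*(3 - 5) + 39 = 63*(-2) + 39 = -126 + 39 = -87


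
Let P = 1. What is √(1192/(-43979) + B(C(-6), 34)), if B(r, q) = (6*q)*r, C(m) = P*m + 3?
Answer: 2*I*√295938429215/43979 ≈ 24.739*I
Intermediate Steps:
C(m) = 3 + m (C(m) = 1*m + 3 = m + 3 = 3 + m)
B(r, q) = 6*q*r
√(1192/(-43979) + B(C(-6), 34)) = √(1192/(-43979) + 6*34*(3 - 6)) = √(1192*(-1/43979) + 6*34*(-3)) = √(-1192/43979 - 612) = √(-26916340/43979) = 2*I*√295938429215/43979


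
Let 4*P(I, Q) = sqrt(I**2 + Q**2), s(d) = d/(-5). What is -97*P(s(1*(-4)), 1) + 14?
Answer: 14 - 97*sqrt(41)/20 ≈ -17.055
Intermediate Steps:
s(d) = -d/5 (s(d) = d*(-1/5) = -d/5)
P(I, Q) = sqrt(I**2 + Q**2)/4
-97*P(s(1*(-4)), 1) + 14 = -97*sqrt((-(-4)/5)**2 + 1**2)/4 + 14 = -97*sqrt((-1/5*(-4))**2 + 1)/4 + 14 = -97*sqrt((4/5)**2 + 1)/4 + 14 = -97*sqrt(16/25 + 1)/4 + 14 = -97*sqrt(41/25)/4 + 14 = -97*sqrt(41)/5/4 + 14 = -97*sqrt(41)/20 + 14 = 14 - 97*sqrt(41)/20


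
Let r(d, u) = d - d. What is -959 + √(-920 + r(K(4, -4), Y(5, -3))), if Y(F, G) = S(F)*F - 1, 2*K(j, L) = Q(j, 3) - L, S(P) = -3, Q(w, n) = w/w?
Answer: -959 + 2*I*√230 ≈ -959.0 + 30.332*I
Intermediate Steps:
Q(w, n) = 1
K(j, L) = ½ - L/2 (K(j, L) = (1 - L)/2 = ½ - L/2)
Y(F, G) = -1 - 3*F (Y(F, G) = -3*F - 1 = -1 - 3*F)
r(d, u) = 0
-959 + √(-920 + r(K(4, -4), Y(5, -3))) = -959 + √(-920 + 0) = -959 + √(-920) = -959 + 2*I*√230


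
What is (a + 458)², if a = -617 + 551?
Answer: 153664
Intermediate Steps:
a = -66
(a + 458)² = (-66 + 458)² = 392² = 153664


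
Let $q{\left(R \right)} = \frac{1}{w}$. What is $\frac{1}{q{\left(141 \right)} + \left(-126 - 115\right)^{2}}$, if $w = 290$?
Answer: $\frac{290}{16843491} \approx 1.7217 \cdot 10^{-5}$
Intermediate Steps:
$q{\left(R \right)} = \frac{1}{290}$
$\frac{1}{q{\left(141 \right)} + \left(-126 - 115\right)^{2}} = \frac{1}{\frac{1}{290} + \left(-126 - 115\right)^{2}} = \frac{1}{\frac{1}{290} + \left(-241\right)^{2}} = \frac{1}{\frac{1}{290} + 58081} = \frac{1}{\frac{16843491}{290}} = \frac{290}{16843491}$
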